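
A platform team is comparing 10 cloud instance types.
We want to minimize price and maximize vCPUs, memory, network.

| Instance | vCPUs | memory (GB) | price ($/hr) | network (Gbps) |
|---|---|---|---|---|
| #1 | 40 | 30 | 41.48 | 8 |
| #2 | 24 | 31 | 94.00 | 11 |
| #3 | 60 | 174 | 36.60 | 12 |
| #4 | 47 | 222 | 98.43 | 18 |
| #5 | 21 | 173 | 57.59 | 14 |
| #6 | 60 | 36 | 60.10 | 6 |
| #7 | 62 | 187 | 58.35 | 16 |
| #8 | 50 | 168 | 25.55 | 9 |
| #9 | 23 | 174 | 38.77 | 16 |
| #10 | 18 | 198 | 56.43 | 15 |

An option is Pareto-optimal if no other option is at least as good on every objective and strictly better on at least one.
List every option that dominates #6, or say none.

#3, #7

#3: vCPUs 60≥60, memory 174≥36, price 36.60≤60.10, network 12≥6 — dominates #6.
#7: vCPUs 62≥60, memory 187≥36, price 58.35≤60.10, network 16≥6 — dominates #6.
Others (#1, #2, #4, #5, #8, #9, #10) are each worse than #6 on at least one objective.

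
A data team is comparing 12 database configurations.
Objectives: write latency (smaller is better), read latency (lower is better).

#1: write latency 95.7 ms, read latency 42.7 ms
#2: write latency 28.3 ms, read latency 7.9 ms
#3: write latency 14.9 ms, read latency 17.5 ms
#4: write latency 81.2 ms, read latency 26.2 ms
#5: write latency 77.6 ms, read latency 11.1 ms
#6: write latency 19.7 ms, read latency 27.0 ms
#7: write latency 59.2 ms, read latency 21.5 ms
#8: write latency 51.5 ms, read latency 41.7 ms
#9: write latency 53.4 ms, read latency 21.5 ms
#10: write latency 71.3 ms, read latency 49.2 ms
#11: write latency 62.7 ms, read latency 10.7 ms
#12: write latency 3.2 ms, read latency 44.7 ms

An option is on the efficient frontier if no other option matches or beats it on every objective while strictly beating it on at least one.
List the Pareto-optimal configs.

#1: dominated by #2 (write latency 28.3≤95.7, read latency 7.9≤42.7).
#2: not dominated (best read latency).
#3: not dominated.
#4: dominated by #2 (write latency 28.3≤81.2, read latency 7.9≤26.2).
#5: dominated by #2 (write latency 28.3≤77.6, read latency 7.9≤11.1).
#6: dominated by #3 (write latency 14.9≤19.7, read latency 17.5≤27.0).
#7: dominated by #2 (write latency 28.3≤59.2, read latency 7.9≤21.5).
#8: dominated by #2 (write latency 28.3≤51.5, read latency 7.9≤41.7).
#9: dominated by #2 (write latency 28.3≤53.4, read latency 7.9≤21.5).
#10: dominated by #2 (write latency 28.3≤71.3, read latency 7.9≤49.2).
#11: dominated by #2 (write latency 28.3≤62.7, read latency 7.9≤10.7).
#12: not dominated (best write latency).

#2, #3, #12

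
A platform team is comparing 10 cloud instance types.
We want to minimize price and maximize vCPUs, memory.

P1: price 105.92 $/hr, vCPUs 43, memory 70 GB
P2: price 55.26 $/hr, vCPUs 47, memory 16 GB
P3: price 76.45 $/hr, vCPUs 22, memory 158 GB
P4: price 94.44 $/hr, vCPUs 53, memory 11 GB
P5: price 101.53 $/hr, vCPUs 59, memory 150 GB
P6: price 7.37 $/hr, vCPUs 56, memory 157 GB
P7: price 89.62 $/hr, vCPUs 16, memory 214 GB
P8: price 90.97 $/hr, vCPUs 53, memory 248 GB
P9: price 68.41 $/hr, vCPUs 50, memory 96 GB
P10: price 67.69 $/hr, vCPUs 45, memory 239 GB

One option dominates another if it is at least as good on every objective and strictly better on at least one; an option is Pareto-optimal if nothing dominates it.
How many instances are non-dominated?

P1: dominated by P5 (price 101.53≤105.92, vCPUs 59≥43, memory 150≥70).
P2: dominated by P6 (price 7.37≤55.26, vCPUs 56≥47, memory 157≥16).
P3: dominated by P10 (price 67.69≤76.45, vCPUs 45≥22, memory 239≥158).
P4: dominated by P6 (price 7.37≤94.44, vCPUs 56≥53, memory 157≥11).
P5: not dominated (best vCPUs).
P6: not dominated (best price).
P7: dominated by P10 (price 67.69≤89.62, vCPUs 45≥16, memory 239≥214).
P8: not dominated (best memory).
P9: dominated by P6 (price 7.37≤68.41, vCPUs 56≥50, memory 157≥96).
P10: not dominated.
Pareto-optimal: P5, P6, P8, P10 → 4.

4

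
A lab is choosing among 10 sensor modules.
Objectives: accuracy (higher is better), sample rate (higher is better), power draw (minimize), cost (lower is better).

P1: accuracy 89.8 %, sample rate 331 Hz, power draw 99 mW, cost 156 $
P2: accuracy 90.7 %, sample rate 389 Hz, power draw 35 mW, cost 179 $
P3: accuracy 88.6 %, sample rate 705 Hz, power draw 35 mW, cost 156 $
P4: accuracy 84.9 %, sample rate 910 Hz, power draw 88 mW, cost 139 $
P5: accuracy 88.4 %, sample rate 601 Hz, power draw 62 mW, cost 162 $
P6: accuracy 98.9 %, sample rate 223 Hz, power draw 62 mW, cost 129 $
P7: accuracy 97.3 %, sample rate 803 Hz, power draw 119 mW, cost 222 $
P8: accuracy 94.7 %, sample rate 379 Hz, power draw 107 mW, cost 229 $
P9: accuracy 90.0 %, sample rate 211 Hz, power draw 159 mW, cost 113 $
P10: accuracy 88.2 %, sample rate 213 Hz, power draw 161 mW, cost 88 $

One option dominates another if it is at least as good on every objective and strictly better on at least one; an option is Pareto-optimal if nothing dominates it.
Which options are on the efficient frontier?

P1: not dominated.
P2: not dominated.
P3: not dominated.
P4: not dominated (best sample rate).
P5: dominated by P3 (accuracy 88.6≥88.4, sample rate 705≥601, power draw 35≤62, cost 156≤162).
P6: not dominated (best accuracy).
P7: not dominated.
P8: not dominated.
P9: not dominated.
P10: not dominated (best cost).

P1, P2, P3, P4, P6, P7, P8, P9, P10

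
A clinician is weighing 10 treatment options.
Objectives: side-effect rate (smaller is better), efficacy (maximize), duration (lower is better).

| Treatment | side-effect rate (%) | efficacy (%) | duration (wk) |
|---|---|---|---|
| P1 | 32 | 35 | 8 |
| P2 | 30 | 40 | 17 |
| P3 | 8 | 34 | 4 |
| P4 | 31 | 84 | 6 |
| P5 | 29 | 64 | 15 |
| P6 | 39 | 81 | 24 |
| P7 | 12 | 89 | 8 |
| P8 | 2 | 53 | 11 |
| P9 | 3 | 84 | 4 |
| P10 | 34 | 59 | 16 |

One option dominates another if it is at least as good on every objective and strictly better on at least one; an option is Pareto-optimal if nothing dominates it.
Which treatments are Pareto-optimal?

P1: dominated by P4 (side-effect rate 31≤32, efficacy 84≥35, duration 6≤8).
P2: dominated by P5 (side-effect rate 29≤30, efficacy 64≥40, duration 15≤17).
P3: dominated by P9 (side-effect rate 3≤8, efficacy 84≥34, duration 4≤4).
P4: dominated by P9 (side-effect rate 3≤31, efficacy 84≥84, duration 4≤6).
P5: dominated by P7 (side-effect rate 12≤29, efficacy 89≥64, duration 8≤15).
P6: dominated by P4 (side-effect rate 31≤39, efficacy 84≥81, duration 6≤24).
P7: not dominated (best efficacy).
P8: not dominated (best side-effect rate).
P9: not dominated.
P10: dominated by P4 (side-effect rate 31≤34, efficacy 84≥59, duration 6≤16).

P7, P8, P9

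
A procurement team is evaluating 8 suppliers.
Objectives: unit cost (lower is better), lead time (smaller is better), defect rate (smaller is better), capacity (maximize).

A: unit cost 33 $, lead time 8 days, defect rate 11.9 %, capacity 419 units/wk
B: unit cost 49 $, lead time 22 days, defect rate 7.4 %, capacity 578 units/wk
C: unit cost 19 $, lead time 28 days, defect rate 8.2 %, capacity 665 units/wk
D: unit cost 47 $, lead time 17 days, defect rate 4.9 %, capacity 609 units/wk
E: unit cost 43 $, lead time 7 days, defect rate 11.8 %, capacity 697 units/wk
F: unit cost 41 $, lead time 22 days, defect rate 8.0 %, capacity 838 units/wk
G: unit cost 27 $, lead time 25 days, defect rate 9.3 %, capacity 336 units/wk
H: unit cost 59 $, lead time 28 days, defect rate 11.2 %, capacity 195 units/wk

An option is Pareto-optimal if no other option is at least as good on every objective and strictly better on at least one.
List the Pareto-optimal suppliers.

A: not dominated.
B: dominated by D (unit cost 47≤49, lead time 17≤22, defect rate 4.9≤7.4, capacity 609≥578).
C: not dominated (best unit cost).
D: not dominated (best defect rate).
E: not dominated (best lead time).
F: not dominated (best capacity).
G: not dominated.
H: dominated by B (unit cost 49≤59, lead time 22≤28, defect rate 7.4≤11.2, capacity 578≥195).

A, C, D, E, F, G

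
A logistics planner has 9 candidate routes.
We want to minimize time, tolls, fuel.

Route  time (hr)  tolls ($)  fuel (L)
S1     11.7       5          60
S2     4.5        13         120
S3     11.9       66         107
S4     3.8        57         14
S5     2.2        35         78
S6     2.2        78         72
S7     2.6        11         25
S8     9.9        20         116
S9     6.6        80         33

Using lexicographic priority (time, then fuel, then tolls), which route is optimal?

S6

First minimize time: best is 2.2, kept {S5, S6}.
Then minimize fuel: best is 72, kept {S6}.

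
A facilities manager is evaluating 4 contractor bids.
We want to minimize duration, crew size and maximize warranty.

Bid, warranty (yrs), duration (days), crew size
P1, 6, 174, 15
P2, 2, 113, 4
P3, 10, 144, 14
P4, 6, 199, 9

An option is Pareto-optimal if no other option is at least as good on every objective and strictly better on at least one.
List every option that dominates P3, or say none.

none

P1: worse on warranty (6 vs 10).
P2: worse on warranty (2 vs 10).
P4: worse on warranty (6 vs 10).
No option dominates P3.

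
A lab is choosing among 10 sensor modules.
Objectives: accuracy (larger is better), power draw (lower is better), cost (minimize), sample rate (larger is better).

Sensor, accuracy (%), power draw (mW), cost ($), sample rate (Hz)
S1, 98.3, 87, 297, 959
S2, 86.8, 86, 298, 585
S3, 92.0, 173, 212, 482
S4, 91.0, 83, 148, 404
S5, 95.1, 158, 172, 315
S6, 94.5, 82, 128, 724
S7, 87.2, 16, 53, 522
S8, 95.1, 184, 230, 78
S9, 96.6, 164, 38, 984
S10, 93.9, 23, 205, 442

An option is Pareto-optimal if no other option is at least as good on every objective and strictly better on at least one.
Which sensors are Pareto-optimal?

S1: not dominated (best accuracy).
S2: dominated by S6 (accuracy 94.5≥86.8, power draw 82≤86, cost 128≤298, sample rate 724≥585).
S3: dominated by S6 (accuracy 94.5≥92.0, power draw 82≤173, cost 128≤212, sample rate 724≥482).
S4: dominated by S6 (accuracy 94.5≥91.0, power draw 82≤83, cost 128≤148, sample rate 724≥404).
S5: not dominated.
S6: not dominated.
S7: not dominated (best power draw).
S8: dominated by S5 (accuracy 95.1≥95.1, power draw 158≤184, cost 172≤230, sample rate 315≥78).
S9: not dominated (best cost).
S10: not dominated.

S1, S5, S6, S7, S9, S10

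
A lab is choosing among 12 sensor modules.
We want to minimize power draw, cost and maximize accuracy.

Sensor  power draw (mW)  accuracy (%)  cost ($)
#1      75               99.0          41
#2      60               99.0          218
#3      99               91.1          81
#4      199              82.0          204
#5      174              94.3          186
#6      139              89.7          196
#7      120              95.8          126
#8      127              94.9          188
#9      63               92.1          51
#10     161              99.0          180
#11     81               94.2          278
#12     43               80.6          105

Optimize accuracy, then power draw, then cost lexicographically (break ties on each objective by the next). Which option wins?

#2

First maximize accuracy: best is 99.0, kept {#1, #2, #10}.
Then minimize power draw: best is 60, kept {#2}.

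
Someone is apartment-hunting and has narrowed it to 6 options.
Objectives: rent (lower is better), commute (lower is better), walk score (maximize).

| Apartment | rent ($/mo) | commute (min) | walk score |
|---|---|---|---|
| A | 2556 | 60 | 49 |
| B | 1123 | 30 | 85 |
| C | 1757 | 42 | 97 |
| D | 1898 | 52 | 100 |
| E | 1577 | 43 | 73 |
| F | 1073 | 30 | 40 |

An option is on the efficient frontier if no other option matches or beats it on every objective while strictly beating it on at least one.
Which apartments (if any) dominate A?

B, C, D, E

B: rent 1123≤2556, commute 30≤60, walk score 85≥49 — dominates A.
C: rent 1757≤2556, commute 42≤60, walk score 97≥49 — dominates A.
D: rent 1898≤2556, commute 52≤60, walk score 100≥49 — dominates A.
E: rent 1577≤2556, commute 43≤60, walk score 73≥49 — dominates A.
Others (F) are each worse than A on at least one objective.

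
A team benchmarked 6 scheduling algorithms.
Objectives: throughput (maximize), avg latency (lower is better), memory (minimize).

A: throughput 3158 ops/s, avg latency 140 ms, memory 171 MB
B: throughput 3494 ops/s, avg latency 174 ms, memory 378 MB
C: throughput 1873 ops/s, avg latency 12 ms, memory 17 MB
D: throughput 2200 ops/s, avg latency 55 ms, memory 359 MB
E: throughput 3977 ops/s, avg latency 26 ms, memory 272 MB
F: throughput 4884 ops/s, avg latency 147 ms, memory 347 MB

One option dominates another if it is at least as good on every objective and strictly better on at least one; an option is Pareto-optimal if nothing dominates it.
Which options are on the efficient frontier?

A: not dominated.
B: dominated by E (throughput 3977≥3494, avg latency 26≤174, memory 272≤378).
C: not dominated (best avg latency).
D: dominated by E (throughput 3977≥2200, avg latency 26≤55, memory 272≤359).
E: not dominated.
F: not dominated (best throughput).

A, C, E, F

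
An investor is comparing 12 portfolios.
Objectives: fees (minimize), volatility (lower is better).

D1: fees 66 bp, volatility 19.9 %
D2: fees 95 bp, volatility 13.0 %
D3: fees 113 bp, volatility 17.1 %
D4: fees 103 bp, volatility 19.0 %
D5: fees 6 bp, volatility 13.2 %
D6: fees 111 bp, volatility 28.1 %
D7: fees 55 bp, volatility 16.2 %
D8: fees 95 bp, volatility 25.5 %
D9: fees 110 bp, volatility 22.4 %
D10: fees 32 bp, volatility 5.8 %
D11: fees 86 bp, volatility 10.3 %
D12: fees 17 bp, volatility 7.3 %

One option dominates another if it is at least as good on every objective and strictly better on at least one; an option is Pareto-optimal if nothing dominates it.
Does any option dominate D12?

No

D1: worse on fees (66 vs 17).
D2: worse on fees (95 vs 17).
D3: worse on fees (113 vs 17).
D4: worse on fees (103 vs 17).
D5: worse on volatility (13.2 vs 7.3).
D6: worse on fees (111 vs 17).
D7: worse on fees (55 vs 17).
D8: worse on fees (95 vs 17).
D9: worse on fees (110 vs 17).
D10: worse on fees (32 vs 17).
D11: worse on fees (86 vs 17).
No option is at least as good as D12 on every objective and strictly better on one.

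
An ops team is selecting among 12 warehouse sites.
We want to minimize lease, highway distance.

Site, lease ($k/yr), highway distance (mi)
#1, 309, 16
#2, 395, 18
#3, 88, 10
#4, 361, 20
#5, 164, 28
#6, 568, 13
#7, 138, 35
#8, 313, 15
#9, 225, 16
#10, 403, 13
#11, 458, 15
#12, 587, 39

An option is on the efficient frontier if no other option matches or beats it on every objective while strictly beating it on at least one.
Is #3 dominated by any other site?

No

#1: worse on lease (309 vs 88).
#2: worse on lease (395 vs 88).
#4: worse on lease (361 vs 88).
#5: worse on lease (164 vs 88).
#6: worse on lease (568 vs 88).
#7: worse on lease (138 vs 88).
#8: worse on lease (313 vs 88).
#9: worse on lease (225 vs 88).
#10: worse on lease (403 vs 88).
#11: worse on lease (458 vs 88).
#12: worse on lease (587 vs 88).
No option is at least as good as #3 on every objective and strictly better on one.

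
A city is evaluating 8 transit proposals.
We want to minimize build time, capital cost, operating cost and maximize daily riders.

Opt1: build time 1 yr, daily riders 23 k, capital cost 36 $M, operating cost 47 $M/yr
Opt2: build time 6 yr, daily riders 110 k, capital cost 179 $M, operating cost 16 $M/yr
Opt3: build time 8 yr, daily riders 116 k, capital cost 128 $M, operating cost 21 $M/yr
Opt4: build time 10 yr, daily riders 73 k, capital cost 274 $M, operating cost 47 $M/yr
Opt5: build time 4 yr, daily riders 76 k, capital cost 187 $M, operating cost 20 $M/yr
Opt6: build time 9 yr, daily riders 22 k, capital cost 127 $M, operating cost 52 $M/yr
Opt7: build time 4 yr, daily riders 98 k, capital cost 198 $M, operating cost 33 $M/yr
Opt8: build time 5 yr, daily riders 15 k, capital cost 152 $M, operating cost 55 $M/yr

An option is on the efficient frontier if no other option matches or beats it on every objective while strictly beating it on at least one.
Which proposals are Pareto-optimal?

Opt1, Opt2, Opt3, Opt5, Opt7

Opt1: not dominated (best build time).
Opt2: not dominated (best operating cost).
Opt3: not dominated (best daily riders).
Opt4: dominated by Opt2 (build time 6≤10, daily riders 110≥73, capital cost 179≤274, operating cost 16≤47).
Opt5: not dominated.
Opt6: dominated by Opt1 (build time 1≤9, daily riders 23≥22, capital cost 36≤127, operating cost 47≤52).
Opt7: not dominated.
Opt8: dominated by Opt1 (build time 1≤5, daily riders 23≥15, capital cost 36≤152, operating cost 47≤55).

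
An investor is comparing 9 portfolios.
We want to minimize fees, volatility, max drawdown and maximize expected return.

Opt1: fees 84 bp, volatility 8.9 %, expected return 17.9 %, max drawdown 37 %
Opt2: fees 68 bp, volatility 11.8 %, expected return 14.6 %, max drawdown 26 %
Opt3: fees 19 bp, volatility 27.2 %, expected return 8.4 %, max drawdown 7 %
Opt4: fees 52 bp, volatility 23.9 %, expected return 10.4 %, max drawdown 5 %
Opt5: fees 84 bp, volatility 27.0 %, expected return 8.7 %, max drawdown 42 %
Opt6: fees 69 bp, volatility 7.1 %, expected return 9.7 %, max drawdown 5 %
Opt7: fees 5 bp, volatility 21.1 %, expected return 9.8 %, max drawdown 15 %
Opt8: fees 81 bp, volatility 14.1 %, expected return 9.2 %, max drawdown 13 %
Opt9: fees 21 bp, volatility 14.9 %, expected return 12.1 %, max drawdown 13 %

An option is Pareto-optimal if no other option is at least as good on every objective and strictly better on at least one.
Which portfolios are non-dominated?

Opt1: not dominated (best expected return).
Opt2: not dominated.
Opt3: not dominated.
Opt4: not dominated.
Opt5: dominated by Opt1 (fees 84≤84, volatility 8.9≤27.0, expected return 17.9≥8.7, max drawdown 37≤42).
Opt6: not dominated (best volatility).
Opt7: not dominated (best fees).
Opt8: dominated by Opt6 (fees 69≤81, volatility 7.1≤14.1, expected return 9.7≥9.2, max drawdown 5≤13).
Opt9: not dominated.

Opt1, Opt2, Opt3, Opt4, Opt6, Opt7, Opt9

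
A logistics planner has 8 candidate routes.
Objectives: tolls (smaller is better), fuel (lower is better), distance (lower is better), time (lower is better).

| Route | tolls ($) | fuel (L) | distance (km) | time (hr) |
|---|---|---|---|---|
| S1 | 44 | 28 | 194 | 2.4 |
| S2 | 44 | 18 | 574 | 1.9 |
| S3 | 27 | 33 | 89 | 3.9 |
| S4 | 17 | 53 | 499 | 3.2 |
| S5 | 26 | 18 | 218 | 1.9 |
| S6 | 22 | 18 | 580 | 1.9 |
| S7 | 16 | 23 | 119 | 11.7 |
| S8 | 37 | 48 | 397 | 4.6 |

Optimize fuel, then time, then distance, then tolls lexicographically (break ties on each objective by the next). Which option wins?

First minimize fuel: best is 18, kept {S2, S5, S6}.
Then minimize time: best is 1.9, kept {S2, S5, S6}.
Then minimize distance: best is 218, kept {S5}.

S5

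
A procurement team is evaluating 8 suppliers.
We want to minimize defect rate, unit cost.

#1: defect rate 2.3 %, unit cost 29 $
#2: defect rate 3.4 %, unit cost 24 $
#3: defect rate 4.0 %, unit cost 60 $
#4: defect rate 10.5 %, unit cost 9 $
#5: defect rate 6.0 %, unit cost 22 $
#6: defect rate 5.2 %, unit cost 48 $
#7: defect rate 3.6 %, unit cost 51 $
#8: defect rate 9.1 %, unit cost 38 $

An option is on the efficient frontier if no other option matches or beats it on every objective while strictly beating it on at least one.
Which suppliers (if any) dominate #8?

#1: defect rate 2.3≤9.1, unit cost 29≤38 — dominates #8.
#2: defect rate 3.4≤9.1, unit cost 24≤38 — dominates #8.
#5: defect rate 6.0≤9.1, unit cost 22≤38 — dominates #8.
Others (#3, #4, #6, #7) are each worse than #8 on at least one objective.

#1, #2, #5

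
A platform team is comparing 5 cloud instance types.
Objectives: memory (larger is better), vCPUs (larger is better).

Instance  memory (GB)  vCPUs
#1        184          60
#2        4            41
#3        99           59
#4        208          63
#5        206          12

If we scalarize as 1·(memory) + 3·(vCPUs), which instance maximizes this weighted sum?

#4

#1: 1·184 + 3·60 = 364
#2: 1·4 + 3·41 = 127
#3: 1·99 + 3·59 = 276
#4: 1·208 + 3·63 = 397
#5: 1·206 + 3·12 = 242
Highest: #4 at 397.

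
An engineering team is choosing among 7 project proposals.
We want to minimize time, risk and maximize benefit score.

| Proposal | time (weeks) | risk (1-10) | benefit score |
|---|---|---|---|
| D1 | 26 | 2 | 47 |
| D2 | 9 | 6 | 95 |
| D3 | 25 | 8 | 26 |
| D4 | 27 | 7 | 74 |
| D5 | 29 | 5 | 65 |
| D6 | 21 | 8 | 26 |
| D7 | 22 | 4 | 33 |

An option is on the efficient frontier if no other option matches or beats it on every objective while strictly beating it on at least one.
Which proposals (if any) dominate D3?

D2: time 9≤25, risk 6≤8, benefit score 95≥26 — dominates D3.
D6: time 21≤25, risk 8≤8, benefit score 26≥26 — dominates D3.
D7: time 22≤25, risk 4≤8, benefit score 33≥26 — dominates D3.
Others (D1, D4, D5) are each worse than D3 on at least one objective.

D2, D6, D7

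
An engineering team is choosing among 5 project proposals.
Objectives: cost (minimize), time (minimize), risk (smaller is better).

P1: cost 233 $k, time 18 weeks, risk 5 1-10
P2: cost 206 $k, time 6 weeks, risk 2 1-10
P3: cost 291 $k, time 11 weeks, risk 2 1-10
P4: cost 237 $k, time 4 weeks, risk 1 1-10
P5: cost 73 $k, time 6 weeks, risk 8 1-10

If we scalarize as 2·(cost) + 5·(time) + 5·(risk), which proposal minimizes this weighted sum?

P5

P1: 2·233 + 5·18 + 5·5 = 581
P2: 2·206 + 5·6 + 5·2 = 452
P3: 2·291 + 5·11 + 5·2 = 647
P4: 2·237 + 5·4 + 5·1 = 499
P5: 2·73 + 5·6 + 5·8 = 216
Lowest: P5 at 216.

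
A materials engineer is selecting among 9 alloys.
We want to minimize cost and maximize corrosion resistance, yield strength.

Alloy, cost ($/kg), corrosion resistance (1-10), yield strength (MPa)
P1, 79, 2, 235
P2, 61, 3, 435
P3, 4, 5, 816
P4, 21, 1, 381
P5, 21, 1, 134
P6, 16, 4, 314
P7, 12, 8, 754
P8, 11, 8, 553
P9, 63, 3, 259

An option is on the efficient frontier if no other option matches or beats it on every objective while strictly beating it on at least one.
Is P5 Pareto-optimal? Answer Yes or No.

No

P3 vs P5: cost 4≤21, corrosion resistance 5≥1, yield strength 816≥134 — P3 is at least as good on every objective and strictly better on at least one, so P3 dominates P5.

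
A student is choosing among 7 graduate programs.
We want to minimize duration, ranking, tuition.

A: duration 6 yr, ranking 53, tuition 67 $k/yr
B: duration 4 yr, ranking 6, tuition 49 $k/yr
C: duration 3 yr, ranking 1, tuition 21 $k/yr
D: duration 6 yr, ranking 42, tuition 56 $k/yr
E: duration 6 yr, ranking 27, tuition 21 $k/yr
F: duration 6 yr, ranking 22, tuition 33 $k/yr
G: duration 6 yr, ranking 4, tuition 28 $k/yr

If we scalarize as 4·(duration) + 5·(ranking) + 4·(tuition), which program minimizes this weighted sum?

A: 4·6 + 5·53 + 4·67 = 557
B: 4·4 + 5·6 + 4·49 = 242
C: 4·3 + 5·1 + 4·21 = 101
D: 4·6 + 5·42 + 4·56 = 458
E: 4·6 + 5·27 + 4·21 = 243
F: 4·6 + 5·22 + 4·33 = 266
G: 4·6 + 5·4 + 4·28 = 156
Lowest: C at 101.

C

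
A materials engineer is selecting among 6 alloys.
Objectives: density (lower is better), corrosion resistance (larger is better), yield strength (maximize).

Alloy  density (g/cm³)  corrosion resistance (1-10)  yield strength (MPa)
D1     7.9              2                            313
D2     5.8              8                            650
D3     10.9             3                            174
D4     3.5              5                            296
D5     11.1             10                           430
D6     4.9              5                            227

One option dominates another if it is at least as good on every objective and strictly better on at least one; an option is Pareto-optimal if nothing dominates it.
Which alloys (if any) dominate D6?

D4

D4: density 3.5≤4.9, corrosion resistance 5≥5, yield strength 296≥227 — dominates D6.
Others (D1, D2, D3, D5) are each worse than D6 on at least one objective.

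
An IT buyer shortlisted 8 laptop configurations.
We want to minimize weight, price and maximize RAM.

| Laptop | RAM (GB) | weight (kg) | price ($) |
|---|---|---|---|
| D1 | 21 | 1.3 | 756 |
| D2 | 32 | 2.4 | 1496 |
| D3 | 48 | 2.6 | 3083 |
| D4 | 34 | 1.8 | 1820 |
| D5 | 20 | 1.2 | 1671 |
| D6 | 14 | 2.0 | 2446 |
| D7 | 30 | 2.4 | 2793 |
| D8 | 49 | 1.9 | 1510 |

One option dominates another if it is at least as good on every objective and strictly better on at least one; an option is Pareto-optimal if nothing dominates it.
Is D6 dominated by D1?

Yes

D1 vs D6: RAM 21≥14, weight 1.3≤2.0, price 756≤2446 — D1 is at least as good on every objective with at least one strict improvement.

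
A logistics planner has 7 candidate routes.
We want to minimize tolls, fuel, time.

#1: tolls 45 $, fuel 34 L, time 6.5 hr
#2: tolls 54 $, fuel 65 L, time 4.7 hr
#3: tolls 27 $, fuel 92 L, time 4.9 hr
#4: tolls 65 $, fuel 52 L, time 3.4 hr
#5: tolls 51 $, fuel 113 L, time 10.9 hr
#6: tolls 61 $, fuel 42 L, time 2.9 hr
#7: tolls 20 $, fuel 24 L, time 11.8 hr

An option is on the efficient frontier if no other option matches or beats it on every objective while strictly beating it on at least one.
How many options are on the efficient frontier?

5

#1: not dominated.
#2: not dominated.
#3: not dominated.
#4: dominated by #6 (tolls 61≤65, fuel 42≤52, time 2.9≤3.4).
#5: dominated by #1 (tolls 45≤51, fuel 34≤113, time 6.5≤10.9).
#6: not dominated (best time).
#7: not dominated (best tolls).
Pareto-optimal: #1, #2, #3, #6, #7 → 5.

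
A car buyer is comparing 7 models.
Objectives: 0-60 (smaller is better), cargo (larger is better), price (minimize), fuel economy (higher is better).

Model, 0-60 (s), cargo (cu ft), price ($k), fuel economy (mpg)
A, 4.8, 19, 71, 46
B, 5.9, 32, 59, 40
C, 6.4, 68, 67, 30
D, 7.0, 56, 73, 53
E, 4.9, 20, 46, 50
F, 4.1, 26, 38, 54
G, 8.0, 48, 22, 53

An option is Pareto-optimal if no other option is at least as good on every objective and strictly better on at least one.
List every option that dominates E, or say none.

F

F: 0-60 4.1≤4.9, cargo 26≥20, price 38≤46, fuel economy 54≥50 — dominates E.
Others (A, B, C, D, G) are each worse than E on at least one objective.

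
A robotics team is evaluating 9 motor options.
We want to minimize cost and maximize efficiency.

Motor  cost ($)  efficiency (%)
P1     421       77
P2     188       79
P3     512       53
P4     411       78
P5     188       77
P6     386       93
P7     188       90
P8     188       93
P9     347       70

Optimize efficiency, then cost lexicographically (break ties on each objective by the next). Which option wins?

First maximize efficiency: best is 93, kept {P6, P8}.
Then minimize cost: best is 188, kept {P8}.

P8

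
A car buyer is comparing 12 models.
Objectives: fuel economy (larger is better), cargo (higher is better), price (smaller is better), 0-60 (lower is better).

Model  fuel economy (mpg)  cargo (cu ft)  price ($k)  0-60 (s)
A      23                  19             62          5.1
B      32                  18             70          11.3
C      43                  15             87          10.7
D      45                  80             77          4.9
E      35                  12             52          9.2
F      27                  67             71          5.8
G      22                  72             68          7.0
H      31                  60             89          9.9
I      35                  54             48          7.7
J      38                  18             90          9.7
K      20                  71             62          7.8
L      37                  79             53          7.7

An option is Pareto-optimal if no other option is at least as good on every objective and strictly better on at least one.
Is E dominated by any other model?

I vs E: fuel economy 35≥35, cargo 54≥12, price 48≤52, 0-60 7.7≤9.2 — I is at least as good on every objective and strictly better on at least one, so I dominates E.

Yes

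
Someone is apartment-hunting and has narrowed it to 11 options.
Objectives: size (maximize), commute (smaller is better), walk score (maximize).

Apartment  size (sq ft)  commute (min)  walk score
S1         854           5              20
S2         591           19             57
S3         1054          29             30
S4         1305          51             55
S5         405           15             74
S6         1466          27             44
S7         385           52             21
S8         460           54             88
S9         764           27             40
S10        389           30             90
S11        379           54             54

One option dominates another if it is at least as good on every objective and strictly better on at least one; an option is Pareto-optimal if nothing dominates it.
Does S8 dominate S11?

S8 vs S11: size 460≥379, commute 54≤54, walk score 88≥54 — S8 is at least as good on every objective with at least one strict improvement.

Yes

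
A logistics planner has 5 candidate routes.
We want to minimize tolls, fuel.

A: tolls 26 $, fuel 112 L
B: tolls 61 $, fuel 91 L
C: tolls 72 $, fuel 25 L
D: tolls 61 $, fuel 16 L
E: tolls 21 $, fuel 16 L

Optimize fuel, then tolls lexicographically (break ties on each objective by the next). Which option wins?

First minimize fuel: best is 16, kept {D, E}.
Then minimize tolls: best is 21, kept {E}.

E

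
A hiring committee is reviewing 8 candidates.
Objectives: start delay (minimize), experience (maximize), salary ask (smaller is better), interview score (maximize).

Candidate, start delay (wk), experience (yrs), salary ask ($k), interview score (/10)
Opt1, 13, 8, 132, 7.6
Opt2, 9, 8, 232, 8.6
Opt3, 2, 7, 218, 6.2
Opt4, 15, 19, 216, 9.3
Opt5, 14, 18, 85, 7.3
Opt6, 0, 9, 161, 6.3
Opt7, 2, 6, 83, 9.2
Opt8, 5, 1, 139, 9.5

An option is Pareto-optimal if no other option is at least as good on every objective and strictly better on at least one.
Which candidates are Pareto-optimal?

Opt1, Opt2, Opt4, Opt5, Opt6, Opt7, Opt8

Opt1: not dominated.
Opt2: not dominated.
Opt3: dominated by Opt6 (start delay 0≤2, experience 9≥7, salary ask 161≤218, interview score 6.3≥6.2).
Opt4: not dominated (best experience).
Opt5: not dominated.
Opt6: not dominated (best start delay).
Opt7: not dominated (best salary ask).
Opt8: not dominated (best interview score).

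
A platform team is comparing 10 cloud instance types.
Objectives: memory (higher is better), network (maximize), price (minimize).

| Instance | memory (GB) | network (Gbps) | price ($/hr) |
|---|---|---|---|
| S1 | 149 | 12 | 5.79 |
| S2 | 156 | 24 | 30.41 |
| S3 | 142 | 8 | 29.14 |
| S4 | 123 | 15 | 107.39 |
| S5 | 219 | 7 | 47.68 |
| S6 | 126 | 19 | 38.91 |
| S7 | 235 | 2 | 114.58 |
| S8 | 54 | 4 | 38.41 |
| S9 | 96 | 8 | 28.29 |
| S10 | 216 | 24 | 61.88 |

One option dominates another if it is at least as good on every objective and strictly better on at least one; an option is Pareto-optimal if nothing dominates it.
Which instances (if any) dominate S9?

S1

S1: memory 149≥96, network 12≥8, price 5.79≤28.29 — dominates S9.
Others (S2, S3, S4, S5, S6, S7, S8, S10) are each worse than S9 on at least one objective.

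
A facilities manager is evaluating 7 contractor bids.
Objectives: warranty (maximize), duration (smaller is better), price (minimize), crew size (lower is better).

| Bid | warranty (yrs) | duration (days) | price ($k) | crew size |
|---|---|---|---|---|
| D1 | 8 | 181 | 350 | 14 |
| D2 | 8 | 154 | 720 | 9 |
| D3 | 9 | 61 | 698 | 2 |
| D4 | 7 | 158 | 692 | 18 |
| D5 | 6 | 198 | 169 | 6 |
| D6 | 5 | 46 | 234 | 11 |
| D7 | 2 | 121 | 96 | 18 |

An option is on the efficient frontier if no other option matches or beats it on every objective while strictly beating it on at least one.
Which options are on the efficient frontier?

D1: not dominated.
D2: dominated by D3 (warranty 9≥8, duration 61≤154, price 698≤720, crew size 2≤9).
D3: not dominated (best warranty).
D4: not dominated.
D5: not dominated.
D6: not dominated (best duration).
D7: not dominated (best price).

D1, D3, D4, D5, D6, D7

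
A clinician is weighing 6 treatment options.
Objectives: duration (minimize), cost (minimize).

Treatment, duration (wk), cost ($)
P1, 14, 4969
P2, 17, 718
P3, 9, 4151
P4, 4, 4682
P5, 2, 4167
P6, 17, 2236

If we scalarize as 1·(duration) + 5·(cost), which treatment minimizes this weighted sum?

P1: 1·14 + 5·4969 = 24859
P2: 1·17 + 5·718 = 3607
P3: 1·9 + 5·4151 = 20764
P4: 1·4 + 5·4682 = 23414
P5: 1·2 + 5·4167 = 20837
P6: 1·17 + 5·2236 = 11197
Lowest: P2 at 3607.

P2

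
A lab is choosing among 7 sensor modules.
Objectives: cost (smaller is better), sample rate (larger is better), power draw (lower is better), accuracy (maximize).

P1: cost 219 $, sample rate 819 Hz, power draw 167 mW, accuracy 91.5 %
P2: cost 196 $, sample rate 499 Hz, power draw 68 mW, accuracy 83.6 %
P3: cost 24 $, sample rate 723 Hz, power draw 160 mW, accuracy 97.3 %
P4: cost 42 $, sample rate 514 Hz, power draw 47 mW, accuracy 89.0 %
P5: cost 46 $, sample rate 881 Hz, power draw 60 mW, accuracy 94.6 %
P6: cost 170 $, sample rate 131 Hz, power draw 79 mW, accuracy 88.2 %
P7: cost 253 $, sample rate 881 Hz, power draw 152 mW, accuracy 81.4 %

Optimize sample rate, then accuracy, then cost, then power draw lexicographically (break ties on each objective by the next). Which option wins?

P5

First maximize sample rate: best is 881, kept {P5, P7}.
Then maximize accuracy: best is 94.6, kept {P5}.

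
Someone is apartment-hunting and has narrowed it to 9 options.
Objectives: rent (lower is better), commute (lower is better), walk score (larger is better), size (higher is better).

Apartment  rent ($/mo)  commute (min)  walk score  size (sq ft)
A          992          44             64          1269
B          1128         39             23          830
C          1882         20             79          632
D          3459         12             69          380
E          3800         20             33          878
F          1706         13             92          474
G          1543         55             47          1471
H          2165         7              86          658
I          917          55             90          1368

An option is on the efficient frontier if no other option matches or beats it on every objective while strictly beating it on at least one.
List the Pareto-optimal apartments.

A, B, C, E, F, G, H, I

A: not dominated.
B: not dominated.
C: not dominated.
D: dominated by H (rent 2165≤3459, commute 7≤12, walk score 86≥69, size 658≥380).
E: not dominated.
F: not dominated (best walk score).
G: not dominated (best size).
H: not dominated (best commute).
I: not dominated (best rent).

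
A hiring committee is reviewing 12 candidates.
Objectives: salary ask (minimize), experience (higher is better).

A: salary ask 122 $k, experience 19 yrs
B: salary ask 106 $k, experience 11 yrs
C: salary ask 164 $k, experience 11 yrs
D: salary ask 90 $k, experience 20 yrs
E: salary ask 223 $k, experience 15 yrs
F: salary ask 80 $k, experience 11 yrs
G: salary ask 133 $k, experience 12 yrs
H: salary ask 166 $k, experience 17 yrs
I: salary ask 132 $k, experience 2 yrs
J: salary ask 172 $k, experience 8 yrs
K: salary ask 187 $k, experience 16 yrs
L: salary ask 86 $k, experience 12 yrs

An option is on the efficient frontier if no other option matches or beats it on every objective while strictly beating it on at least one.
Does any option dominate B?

Yes

D vs B: salary ask 90≤106, experience 20≥11 — D is at least as good on every objective and strictly better on at least one, so D dominates B.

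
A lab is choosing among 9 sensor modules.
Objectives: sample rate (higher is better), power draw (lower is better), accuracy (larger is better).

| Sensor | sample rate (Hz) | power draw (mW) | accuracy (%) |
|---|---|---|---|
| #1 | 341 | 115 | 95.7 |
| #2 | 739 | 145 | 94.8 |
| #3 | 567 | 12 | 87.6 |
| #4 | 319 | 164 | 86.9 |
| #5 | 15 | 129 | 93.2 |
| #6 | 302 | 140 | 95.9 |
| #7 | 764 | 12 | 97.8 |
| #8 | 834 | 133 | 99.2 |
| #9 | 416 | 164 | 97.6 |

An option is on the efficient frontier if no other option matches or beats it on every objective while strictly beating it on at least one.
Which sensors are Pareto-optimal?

#1: dominated by #7 (sample rate 764≥341, power draw 12≤115, accuracy 97.8≥95.7).
#2: dominated by #7 (sample rate 764≥739, power draw 12≤145, accuracy 97.8≥94.8).
#3: dominated by #7 (sample rate 764≥567, power draw 12≤12, accuracy 97.8≥87.6).
#4: dominated by #1 (sample rate 341≥319, power draw 115≤164, accuracy 95.7≥86.9).
#5: dominated by #1 (sample rate 341≥15, power draw 115≤129, accuracy 95.7≥93.2).
#6: dominated by #7 (sample rate 764≥302, power draw 12≤140, accuracy 97.8≥95.9).
#7: not dominated.
#8: not dominated (best sample rate).
#9: dominated by #7 (sample rate 764≥416, power draw 12≤164, accuracy 97.8≥97.6).

#7, #8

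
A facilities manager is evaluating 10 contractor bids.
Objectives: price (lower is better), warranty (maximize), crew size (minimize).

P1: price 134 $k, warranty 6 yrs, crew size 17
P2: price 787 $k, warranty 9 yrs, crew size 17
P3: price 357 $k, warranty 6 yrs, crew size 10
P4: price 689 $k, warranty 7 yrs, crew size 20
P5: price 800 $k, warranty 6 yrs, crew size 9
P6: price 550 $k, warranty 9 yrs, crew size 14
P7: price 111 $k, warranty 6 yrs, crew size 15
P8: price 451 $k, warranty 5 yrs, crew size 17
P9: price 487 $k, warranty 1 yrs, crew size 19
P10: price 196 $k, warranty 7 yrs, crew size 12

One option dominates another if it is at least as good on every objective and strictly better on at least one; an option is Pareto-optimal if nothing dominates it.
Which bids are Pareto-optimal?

P1: dominated by P7 (price 111≤134, warranty 6≥6, crew size 15≤17).
P2: dominated by P6 (price 550≤787, warranty 9≥9, crew size 14≤17).
P3: not dominated.
P4: dominated by P6 (price 550≤689, warranty 9≥7, crew size 14≤20).
P5: not dominated (best crew size).
P6: not dominated.
P7: not dominated (best price).
P8: dominated by P1 (price 134≤451, warranty 6≥5, crew size 17≤17).
P9: dominated by P1 (price 134≤487, warranty 6≥1, crew size 17≤19).
P10: not dominated.

P3, P5, P6, P7, P10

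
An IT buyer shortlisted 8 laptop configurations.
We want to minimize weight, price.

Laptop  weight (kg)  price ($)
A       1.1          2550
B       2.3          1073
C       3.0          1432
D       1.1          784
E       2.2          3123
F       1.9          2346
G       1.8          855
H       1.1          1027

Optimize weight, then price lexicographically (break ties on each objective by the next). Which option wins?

First minimize weight: best is 1.1, kept {A, D, H}.
Then minimize price: best is 784, kept {D}.

D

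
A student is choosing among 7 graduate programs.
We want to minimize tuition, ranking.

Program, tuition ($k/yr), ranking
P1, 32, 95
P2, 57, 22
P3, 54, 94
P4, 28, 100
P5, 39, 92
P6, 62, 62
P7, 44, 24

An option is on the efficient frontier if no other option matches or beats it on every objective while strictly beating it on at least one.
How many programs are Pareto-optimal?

5

P1: not dominated.
P2: not dominated (best ranking).
P3: dominated by P5 (tuition 39≤54, ranking 92≤94).
P4: not dominated (best tuition).
P5: not dominated.
P6: dominated by P2 (tuition 57≤62, ranking 22≤62).
P7: not dominated.
Pareto-optimal: P1, P2, P4, P5, P7 → 5.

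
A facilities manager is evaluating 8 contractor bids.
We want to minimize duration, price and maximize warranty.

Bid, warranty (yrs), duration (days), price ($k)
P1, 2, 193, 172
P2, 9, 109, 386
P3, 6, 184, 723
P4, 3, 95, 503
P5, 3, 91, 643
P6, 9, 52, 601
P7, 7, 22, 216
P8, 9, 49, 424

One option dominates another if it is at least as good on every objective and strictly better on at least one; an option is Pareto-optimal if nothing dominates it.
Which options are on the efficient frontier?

P1: not dominated (best price).
P2: not dominated.
P3: dominated by P2 (warranty 9≥6, duration 109≤184, price 386≤723).
P4: dominated by P7 (warranty 7≥3, duration 22≤95, price 216≤503).
P5: dominated by P6 (warranty 9≥3, duration 52≤91, price 601≤643).
P6: dominated by P8 (warranty 9≥9, duration 49≤52, price 424≤601).
P7: not dominated (best duration).
P8: not dominated.

P1, P2, P7, P8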